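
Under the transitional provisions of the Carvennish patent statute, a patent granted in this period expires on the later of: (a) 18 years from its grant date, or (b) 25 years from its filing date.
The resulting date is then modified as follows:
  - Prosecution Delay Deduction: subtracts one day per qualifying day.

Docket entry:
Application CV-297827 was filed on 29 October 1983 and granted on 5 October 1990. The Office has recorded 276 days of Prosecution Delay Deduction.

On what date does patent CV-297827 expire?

(a) grant + 18 years → 5 October 2008.
(b) filing + 25 years → 29 October 2008.
Later of the two: 29 October 2008.
Prosecution Delay Deduction: −276 days → 27 January 2008.

2008-01-27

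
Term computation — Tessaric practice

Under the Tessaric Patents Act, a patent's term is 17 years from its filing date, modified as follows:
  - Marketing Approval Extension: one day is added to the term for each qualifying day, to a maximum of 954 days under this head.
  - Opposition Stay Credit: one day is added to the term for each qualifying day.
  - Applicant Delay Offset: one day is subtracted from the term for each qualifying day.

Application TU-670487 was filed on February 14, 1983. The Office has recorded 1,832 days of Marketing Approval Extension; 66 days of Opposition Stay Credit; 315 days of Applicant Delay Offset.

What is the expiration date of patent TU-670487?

Base term: filing date + 17 years → 14 February 2000.
Marketing Approval Extension: 1832 days claimed exceeds the 954-day cap, so +954 days → 25 September 2002.
Opposition Stay Credit: +66 days → 30 November 2002.
Applicant Delay Offset: −315 days → 19 January 2002.

2002-01-19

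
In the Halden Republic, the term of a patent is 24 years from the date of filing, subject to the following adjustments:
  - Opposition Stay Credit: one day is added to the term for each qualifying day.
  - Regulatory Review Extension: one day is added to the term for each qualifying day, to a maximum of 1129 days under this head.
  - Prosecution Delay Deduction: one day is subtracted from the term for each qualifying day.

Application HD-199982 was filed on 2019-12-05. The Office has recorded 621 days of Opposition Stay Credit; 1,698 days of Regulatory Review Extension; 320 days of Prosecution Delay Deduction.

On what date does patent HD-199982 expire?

Base term: filing date + 24 years → 5 December 2043.
Opposition Stay Credit: +621 days → 17 August 2045.
Regulatory Review Extension: 1698 days claimed exceeds the 1129-day cap, so +1129 days → 19 September 2048.
Prosecution Delay Deduction: −320 days → 4 November 2047.

November 4, 2047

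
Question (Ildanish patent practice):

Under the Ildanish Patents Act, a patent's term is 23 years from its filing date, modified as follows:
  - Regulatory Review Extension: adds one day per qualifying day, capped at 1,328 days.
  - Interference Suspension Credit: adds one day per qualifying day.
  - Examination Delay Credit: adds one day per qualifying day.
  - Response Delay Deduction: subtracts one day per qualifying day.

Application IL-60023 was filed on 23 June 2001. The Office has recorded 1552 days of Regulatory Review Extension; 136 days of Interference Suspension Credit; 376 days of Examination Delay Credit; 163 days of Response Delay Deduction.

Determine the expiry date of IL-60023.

Base term: filing date + 23 years → 23 June 2024.
Regulatory Review Extension: 1552 days claimed exceeds the 1328-day cap, so +1328 days → 11 February 2028.
Interference Suspension Credit: +136 days → 26 June 2028.
Examination Delay Credit: +376 days → 7 July 2029.
Response Delay Deduction: −163 days → 25 January 2029.

January 25, 2029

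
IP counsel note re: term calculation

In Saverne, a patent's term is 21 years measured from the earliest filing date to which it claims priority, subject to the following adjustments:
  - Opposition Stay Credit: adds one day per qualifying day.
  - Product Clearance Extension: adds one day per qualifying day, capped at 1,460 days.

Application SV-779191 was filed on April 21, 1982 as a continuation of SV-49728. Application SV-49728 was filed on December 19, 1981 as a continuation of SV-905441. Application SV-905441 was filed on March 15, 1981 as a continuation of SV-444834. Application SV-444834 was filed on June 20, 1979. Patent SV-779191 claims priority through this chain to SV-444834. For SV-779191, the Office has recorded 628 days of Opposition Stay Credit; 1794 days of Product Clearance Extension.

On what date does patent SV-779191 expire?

March 9, 2006

Earliest priority filing: 20 June 1979.
Base term: 20 June 1979 + 21 years → 20 June 2000.
Opposition Stay Credit: +628 days → 10 March 2002.
Product Clearance Extension: 1794 days claimed exceeds the 1460-day cap, so +1460 days → 9 March 2006.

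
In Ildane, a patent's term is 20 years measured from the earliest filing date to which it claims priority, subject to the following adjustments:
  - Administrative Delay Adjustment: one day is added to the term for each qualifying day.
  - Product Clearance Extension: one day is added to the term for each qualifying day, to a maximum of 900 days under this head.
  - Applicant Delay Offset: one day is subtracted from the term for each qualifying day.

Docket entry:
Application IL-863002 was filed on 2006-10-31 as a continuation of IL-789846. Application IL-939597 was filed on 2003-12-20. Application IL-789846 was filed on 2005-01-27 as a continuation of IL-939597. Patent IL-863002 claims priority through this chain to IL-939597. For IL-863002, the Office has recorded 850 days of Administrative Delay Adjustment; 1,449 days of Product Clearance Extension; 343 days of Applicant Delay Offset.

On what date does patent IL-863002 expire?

Earliest priority filing: 20 December 2003.
Base term: 20 December 2003 + 20 years → 20 December 2023.
Administrative Delay Adjustment: +850 days → 18 April 2026.
Product Clearance Extension: 1449 days claimed exceeds the 900-day cap, so +900 days → 4 October 2028.
Applicant Delay Offset: −343 days → 27 October 2027.

October 27, 2027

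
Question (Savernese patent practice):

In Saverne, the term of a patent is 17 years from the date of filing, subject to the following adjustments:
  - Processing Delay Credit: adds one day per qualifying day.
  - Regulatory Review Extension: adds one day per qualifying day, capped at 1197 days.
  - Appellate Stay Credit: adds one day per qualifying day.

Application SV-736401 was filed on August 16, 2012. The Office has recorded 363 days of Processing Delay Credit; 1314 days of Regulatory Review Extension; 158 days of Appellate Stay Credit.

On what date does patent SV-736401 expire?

April 30, 2034

Base term: filing date + 17 years → 16 August 2029.
Processing Delay Credit: +363 days → 14 August 2030.
Regulatory Review Extension: 1314 days claimed exceeds the 1197-day cap, so +1197 days → 23 November 2033.
Appellate Stay Credit: +158 days → 30 April 2034.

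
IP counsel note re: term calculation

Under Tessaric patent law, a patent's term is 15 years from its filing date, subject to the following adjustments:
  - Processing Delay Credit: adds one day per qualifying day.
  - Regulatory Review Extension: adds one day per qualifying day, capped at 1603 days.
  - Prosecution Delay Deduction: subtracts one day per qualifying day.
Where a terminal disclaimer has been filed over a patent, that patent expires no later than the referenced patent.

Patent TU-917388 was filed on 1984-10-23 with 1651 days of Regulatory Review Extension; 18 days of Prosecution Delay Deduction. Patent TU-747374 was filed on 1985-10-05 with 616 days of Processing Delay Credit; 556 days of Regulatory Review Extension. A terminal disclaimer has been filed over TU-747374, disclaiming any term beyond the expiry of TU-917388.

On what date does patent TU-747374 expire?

Natural term of TU-747374:
  Base: filing + 15 years → 5 October 2000.
  Processing Delay Credit: +616 days → 13 June 2002.
  Regulatory Review Extension: 556 days (within the 1603-day cap) → +556 days → 21 December 2003.
Expiry of referenced patent TU-917388:
  Base: filing + 15 years → 23 October 1999.
  Regulatory Review Extension: 1651 days claimed exceeds the 1603-day cap, so +1603 days → 13 March 2004.
  Prosecution Delay Deduction: −18 days → 24 February 2004.
Terminal disclaimer: TU-747374 expires on the earlier of 21 December 2003 and 24 February 2004.

2003-12-21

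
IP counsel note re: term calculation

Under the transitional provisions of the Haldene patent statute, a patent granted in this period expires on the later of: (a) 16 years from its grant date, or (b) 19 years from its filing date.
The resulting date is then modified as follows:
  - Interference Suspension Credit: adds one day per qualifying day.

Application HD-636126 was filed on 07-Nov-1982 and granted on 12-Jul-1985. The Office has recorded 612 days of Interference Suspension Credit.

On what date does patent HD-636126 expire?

(a) grant + 16 years → 12 July 2001.
(b) filing + 19 years → 7 November 2001.
Later of the two: 7 November 2001.
Interference Suspension Credit: +612 days → 12 July 2003.

July 12, 2003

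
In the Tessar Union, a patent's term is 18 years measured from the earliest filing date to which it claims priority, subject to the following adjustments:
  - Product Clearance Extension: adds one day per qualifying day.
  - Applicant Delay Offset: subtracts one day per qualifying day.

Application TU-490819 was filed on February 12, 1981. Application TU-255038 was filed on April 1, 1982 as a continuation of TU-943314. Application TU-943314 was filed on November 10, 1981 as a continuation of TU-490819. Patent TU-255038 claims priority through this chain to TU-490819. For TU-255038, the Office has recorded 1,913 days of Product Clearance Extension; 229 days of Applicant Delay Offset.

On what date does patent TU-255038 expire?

September 23, 2003

Earliest priority filing: 12 February 1981.
Base term: 12 February 1981 + 18 years → 12 February 1999.
Product Clearance Extension: +1913 days → 9 May 2004.
Applicant Delay Offset: −229 days → 23 September 2003.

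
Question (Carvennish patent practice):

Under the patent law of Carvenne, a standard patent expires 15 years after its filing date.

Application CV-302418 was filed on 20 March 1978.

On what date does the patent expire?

1993-03-20

Filing date + 15 years → 20 March 1993.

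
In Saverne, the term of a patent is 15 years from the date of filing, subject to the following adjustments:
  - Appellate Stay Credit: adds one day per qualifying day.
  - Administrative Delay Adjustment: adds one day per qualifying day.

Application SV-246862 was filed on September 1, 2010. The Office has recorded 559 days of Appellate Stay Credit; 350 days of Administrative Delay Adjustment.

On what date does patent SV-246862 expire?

February 27, 2028

Base term: filing date + 15 years → 1 September 2025.
Appellate Stay Credit: +559 days → 14 March 2027.
Administrative Delay Adjustment: +350 days → 27 February 2028.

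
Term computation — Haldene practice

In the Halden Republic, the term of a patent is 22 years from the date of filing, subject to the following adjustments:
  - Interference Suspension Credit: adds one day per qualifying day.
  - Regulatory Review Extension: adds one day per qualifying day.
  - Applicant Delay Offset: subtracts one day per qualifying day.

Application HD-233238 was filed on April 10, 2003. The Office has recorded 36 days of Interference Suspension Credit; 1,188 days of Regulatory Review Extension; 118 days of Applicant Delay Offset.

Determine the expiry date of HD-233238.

Base term: filing date + 22 years → 10 April 2025.
Interference Suspension Credit: +36 days → 16 May 2025.
Regulatory Review Extension: +1188 days → 16 August 2028.
Applicant Delay Offset: −118 days → 20 April 2028.

April 20, 2028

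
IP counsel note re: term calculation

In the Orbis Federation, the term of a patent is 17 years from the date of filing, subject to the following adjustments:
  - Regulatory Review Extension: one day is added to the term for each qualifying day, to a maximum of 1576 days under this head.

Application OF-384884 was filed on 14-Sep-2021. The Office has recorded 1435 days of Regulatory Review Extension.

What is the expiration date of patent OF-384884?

Base term: filing date + 17 years → 14 September 2038.
Regulatory Review Extension: 1435 days (within the 1576-day cap) → +1435 days → 19 August 2042.

August 19, 2042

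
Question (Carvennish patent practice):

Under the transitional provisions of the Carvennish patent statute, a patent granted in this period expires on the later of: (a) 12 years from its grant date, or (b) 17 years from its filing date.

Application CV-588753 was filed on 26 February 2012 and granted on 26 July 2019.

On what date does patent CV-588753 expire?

July 26, 2031

(a) grant + 12 years → 26 July 2031.
(b) filing + 17 years → 26 February 2029.
Later of the two: 26 July 2031.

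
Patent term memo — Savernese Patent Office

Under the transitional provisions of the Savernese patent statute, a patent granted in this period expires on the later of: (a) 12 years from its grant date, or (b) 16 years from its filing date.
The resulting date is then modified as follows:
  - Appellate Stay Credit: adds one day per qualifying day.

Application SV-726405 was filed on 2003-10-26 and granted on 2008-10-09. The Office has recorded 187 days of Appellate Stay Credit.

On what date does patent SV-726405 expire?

(a) grant + 12 years → 9 October 2020.
(b) filing + 16 years → 26 October 2019.
Later of the two: 9 October 2020.
Appellate Stay Credit: +187 days → 14 April 2021.

April 14, 2021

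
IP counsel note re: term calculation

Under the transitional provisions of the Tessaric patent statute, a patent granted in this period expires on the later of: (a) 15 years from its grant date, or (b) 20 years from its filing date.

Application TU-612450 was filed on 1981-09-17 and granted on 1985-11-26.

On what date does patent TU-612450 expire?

September 17, 2001

(a) grant + 15 years → 26 November 2000.
(b) filing + 20 years → 17 September 2001.
Later of the two: 17 September 2001.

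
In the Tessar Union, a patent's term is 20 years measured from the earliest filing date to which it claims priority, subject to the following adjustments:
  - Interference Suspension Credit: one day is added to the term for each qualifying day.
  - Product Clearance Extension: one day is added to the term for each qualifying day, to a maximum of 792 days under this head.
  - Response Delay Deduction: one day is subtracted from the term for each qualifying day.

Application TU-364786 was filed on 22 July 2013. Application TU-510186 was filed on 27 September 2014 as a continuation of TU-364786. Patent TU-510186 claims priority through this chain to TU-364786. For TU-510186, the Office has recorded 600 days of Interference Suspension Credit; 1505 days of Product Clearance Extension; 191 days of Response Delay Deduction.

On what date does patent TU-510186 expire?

Earliest priority filing: 22 July 2013.
Base term: 22 July 2013 + 20 years → 22 July 2033.
Interference Suspension Credit: +600 days → 14 March 2035.
Product Clearance Extension: 1505 days claimed exceeds the 792-day cap, so +792 days → 14 May 2037.
Response Delay Deduction: −191 days → 4 November 2036.

2036-11-04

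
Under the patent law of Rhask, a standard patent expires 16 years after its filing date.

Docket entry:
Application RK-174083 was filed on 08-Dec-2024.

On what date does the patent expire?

2040-12-08

Filing date + 16 years → 8 December 2040.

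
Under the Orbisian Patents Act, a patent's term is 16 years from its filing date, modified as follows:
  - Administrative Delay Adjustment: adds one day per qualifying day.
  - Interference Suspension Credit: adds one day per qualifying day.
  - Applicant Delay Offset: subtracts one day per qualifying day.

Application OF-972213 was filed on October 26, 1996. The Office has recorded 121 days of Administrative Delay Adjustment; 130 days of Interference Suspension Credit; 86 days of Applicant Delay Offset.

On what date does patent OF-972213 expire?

April 9, 2013

Base term: filing date + 16 years → 26 October 2012.
Administrative Delay Adjustment: +121 days → 24 February 2013.
Interference Suspension Credit: +130 days → 4 July 2013.
Applicant Delay Offset: −86 days → 9 April 2013.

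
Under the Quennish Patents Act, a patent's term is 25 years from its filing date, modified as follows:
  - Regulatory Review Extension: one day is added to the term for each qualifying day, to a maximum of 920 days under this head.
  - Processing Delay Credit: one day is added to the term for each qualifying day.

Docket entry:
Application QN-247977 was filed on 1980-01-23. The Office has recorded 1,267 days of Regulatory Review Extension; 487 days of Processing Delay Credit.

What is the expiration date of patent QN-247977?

November 30, 2008

Base term: filing date + 25 years → 23 January 2005.
Regulatory Review Extension: 1267 days claimed exceeds the 920-day cap, so +920 days → 1 August 2007.
Processing Delay Credit: +487 days → 30 November 2008.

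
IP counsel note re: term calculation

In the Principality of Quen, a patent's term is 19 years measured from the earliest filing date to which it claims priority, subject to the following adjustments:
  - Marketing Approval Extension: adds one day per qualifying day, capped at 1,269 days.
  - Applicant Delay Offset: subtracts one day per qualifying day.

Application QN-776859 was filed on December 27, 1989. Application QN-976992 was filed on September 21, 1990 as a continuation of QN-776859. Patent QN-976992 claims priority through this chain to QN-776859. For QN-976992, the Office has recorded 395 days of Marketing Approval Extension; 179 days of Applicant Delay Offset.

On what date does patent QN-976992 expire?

July 31, 2009

Earliest priority filing: 27 December 1989.
Base term: 27 December 1989 + 19 years → 27 December 2008.
Marketing Approval Extension: 395 days (within the 1269-day cap) → +395 days → 26 January 2010.
Applicant Delay Offset: −179 days → 31 July 2009.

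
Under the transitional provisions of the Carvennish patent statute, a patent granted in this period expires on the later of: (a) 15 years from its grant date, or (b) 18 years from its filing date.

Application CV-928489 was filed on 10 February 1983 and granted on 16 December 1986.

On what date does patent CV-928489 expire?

(a) grant + 15 years → 16 December 2001.
(b) filing + 18 years → 10 February 2001.
Later of the two: 16 December 2001.

2001-12-16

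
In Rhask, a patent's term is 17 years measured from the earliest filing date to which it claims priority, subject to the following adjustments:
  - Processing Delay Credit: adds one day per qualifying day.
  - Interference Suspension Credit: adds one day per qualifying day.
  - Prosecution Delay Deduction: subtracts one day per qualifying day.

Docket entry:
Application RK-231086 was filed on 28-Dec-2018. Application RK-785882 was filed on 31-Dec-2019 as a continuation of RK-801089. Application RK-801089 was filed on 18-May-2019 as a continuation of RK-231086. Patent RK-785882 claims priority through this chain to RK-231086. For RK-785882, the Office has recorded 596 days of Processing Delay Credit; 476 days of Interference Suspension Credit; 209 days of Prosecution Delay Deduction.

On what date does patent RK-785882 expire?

May 9, 2038

Earliest priority filing: 28 December 2018.
Base term: 28 December 2018 + 17 years → 28 December 2035.
Processing Delay Credit: +596 days → 15 August 2037.
Interference Suspension Credit: +476 days → 4 December 2038.
Prosecution Delay Deduction: −209 days → 9 May 2038.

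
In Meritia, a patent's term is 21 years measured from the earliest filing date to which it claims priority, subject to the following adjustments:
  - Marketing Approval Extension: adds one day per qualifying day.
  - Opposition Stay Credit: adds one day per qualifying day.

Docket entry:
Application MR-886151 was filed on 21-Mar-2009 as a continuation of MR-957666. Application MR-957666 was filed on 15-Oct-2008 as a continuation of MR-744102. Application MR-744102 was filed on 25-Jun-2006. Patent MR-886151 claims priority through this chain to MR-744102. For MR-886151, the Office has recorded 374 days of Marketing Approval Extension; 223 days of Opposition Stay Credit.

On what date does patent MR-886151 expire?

Earliest priority filing: 25 June 2006.
Base term: 25 June 2006 + 21 years → 25 June 2027.
Marketing Approval Extension: +374 days → 3 July 2028.
Opposition Stay Credit: +223 days → 11 February 2029.

February 11, 2029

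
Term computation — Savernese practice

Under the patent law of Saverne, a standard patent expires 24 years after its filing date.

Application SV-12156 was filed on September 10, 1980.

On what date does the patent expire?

Filing date + 24 years → 10 September 2004.

2004-09-10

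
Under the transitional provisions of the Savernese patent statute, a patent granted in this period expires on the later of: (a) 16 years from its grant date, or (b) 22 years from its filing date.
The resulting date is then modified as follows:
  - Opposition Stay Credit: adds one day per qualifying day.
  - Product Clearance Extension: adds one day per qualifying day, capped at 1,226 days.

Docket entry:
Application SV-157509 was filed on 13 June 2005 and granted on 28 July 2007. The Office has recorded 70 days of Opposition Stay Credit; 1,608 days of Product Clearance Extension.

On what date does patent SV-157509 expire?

December 30, 2030

(a) grant + 16 years → 28 July 2023.
(b) filing + 22 years → 13 June 2027.
Later of the two: 13 June 2027.
Opposition Stay Credit: +70 days → 22 August 2027.
Product Clearance Extension: 1608 days claimed exceeds the 1226-day cap, so +1226 days → 30 December 2030.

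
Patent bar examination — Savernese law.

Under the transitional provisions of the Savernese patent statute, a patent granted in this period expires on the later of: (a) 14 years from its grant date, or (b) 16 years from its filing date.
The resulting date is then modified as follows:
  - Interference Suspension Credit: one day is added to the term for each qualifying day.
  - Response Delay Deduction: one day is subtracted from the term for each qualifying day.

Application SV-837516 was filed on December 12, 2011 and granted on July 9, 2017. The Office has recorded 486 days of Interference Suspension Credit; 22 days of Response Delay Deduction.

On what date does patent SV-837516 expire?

October 15, 2032

(a) grant + 14 years → 9 July 2031.
(b) filing + 16 years → 12 December 2027.
Later of the two: 9 July 2031.
Interference Suspension Credit: +486 days → 6 November 2032.
Response Delay Deduction: −22 days → 15 October 2032.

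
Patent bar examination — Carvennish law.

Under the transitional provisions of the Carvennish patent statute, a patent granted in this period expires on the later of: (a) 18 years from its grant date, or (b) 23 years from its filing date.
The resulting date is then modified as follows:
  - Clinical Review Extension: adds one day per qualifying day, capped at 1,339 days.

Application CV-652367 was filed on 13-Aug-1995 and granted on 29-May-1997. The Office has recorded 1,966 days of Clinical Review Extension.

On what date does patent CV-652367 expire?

2022-04-13

(a) grant + 18 years → 29 May 2015.
(b) filing + 23 years → 13 August 2018.
Later of the two: 13 August 2018.
Clinical Review Extension: 1966 days claimed exceeds the 1339-day cap, so +1339 days → 13 April 2022.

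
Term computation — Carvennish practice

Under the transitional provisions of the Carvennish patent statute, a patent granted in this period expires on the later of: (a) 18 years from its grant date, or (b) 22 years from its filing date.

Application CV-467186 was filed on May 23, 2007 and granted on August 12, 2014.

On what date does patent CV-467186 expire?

(a) grant + 18 years → 12 August 2032.
(b) filing + 22 years → 23 May 2029.
Later of the two: 12 August 2032.

2032-08-12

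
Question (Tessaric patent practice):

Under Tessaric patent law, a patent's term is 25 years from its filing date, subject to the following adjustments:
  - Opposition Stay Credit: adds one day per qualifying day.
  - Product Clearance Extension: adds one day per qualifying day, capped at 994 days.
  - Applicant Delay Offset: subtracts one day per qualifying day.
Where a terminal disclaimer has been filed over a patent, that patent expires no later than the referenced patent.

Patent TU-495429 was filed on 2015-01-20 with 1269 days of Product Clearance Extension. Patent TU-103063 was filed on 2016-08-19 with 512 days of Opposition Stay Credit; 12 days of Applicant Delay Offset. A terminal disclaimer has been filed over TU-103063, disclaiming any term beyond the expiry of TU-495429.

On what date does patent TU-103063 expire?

2042-10-10

Natural term of TU-103063:
  Base: filing + 25 years → 19 August 2041.
  Opposition Stay Credit: +512 days → 13 January 2043.
  Applicant Delay Offset: −12 days → 1 January 2043.
Expiry of referenced patent TU-495429:
  Base: filing + 25 years → 20 January 2040.
  Product Clearance Extension: 1269 days claimed exceeds the 994-day cap, so +994 days → 10 October 2042.
Terminal disclaimer: TU-103063 expires on the earlier of 1 January 2043 and 10 October 2042.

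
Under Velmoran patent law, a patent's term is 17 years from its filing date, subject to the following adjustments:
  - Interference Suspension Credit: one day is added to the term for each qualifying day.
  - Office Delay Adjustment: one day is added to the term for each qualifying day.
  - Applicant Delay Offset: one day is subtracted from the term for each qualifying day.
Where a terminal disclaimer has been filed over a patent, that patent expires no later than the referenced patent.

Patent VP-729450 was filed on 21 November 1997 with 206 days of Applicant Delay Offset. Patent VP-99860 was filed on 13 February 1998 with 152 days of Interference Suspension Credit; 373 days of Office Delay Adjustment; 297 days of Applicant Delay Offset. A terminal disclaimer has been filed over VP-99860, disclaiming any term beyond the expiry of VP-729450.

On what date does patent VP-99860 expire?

Natural term of VP-99860:
  Base: filing + 17 years → 13 February 2015.
  Interference Suspension Credit: +152 days → 15 July 2015.
  Office Delay Adjustment: +373 days → 22 July 2016.
  Applicant Delay Offset: −297 days → 29 September 2015.
Expiry of referenced patent VP-729450:
  Base: filing + 17 years → 21 November 2014.
  Applicant Delay Offset: −206 days → 29 April 2014.
Terminal disclaimer: VP-99860 expires on the earlier of 29 September 2015 and 29 April 2014.

2014-04-29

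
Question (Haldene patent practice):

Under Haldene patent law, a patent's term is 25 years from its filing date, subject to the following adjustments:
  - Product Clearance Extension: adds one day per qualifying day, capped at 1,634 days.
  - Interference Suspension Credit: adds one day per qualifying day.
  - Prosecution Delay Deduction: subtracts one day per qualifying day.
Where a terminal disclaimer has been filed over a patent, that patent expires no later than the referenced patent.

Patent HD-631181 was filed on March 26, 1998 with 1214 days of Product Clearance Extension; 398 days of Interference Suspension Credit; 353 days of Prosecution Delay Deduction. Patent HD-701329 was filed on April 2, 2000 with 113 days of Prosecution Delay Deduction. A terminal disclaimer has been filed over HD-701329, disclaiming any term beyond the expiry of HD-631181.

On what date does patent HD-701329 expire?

Natural term of HD-701329:
  Base: filing + 25 years → 2 April 2025.
  Prosecution Delay Deduction: −113 days → 10 December 2024.
Expiry of referenced patent HD-631181:
  Base: filing + 25 years → 26 March 2023.
  Product Clearance Extension: 1214 days (within the 1634-day cap) → +1214 days → 22 July 2026.
  Interference Suspension Credit: +398 days → 24 August 2027.
  Prosecution Delay Deduction: −353 days → 5 September 2026.
Terminal disclaimer: HD-701329 expires on the earlier of 10 December 2024 and 5 September 2026.

December 10, 2024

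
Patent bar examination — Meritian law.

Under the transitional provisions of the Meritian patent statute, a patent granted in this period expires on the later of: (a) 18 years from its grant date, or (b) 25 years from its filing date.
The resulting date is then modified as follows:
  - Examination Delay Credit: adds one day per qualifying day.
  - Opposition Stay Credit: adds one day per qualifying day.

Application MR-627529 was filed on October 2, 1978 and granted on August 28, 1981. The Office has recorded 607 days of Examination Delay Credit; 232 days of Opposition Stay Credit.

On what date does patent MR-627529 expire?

2006-01-18

(a) grant + 18 years → 28 August 1999.
(b) filing + 25 years → 2 October 2003.
Later of the two: 2 October 2003.
Examination Delay Credit: +607 days → 31 May 2005.
Opposition Stay Credit: +232 days → 18 January 2006.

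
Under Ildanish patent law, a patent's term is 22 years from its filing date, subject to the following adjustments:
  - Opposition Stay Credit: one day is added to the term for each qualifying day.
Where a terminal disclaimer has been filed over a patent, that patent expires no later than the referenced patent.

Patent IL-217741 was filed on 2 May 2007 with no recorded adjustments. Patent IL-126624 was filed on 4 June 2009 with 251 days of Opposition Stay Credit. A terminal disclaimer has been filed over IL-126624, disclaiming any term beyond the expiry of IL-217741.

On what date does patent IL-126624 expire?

2029-05-02

Natural term of IL-126624:
  Base: filing + 22 years → 4 June 2031.
  Opposition Stay Credit: +251 days → 10 February 2032.
Expiry of referenced patent IL-217741:
  Base: filing + 22 years → 2 May 2029.
Terminal disclaimer: IL-126624 expires on the earlier of 10 February 2032 and 2 May 2029.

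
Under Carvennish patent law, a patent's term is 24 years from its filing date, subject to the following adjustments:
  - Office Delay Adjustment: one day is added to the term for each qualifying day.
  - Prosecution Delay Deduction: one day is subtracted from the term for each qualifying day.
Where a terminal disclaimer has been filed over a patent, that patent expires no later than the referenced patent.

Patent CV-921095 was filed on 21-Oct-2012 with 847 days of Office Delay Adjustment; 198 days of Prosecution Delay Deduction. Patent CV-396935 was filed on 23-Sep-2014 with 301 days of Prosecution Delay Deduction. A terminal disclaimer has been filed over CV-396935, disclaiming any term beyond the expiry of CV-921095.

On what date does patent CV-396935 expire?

2037-11-26

Natural term of CV-396935:
  Base: filing + 24 years → 23 September 2038.
  Prosecution Delay Deduction: −301 days → 26 November 2037.
Expiry of referenced patent CV-921095:
  Base: filing + 24 years → 21 October 2036.
  Office Delay Adjustment: +847 days → 15 February 2039.
  Prosecution Delay Deduction: −198 days → 1 August 2038.
Terminal disclaimer: CV-396935 expires on the earlier of 26 November 2037 and 1 August 2038.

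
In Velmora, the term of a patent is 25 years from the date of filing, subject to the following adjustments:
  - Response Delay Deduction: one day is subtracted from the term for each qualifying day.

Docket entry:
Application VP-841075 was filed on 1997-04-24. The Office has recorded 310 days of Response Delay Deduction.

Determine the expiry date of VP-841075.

Base term: filing date + 25 years → 24 April 2022.
Response Delay Deduction: −310 days → 18 June 2021.

2021-06-18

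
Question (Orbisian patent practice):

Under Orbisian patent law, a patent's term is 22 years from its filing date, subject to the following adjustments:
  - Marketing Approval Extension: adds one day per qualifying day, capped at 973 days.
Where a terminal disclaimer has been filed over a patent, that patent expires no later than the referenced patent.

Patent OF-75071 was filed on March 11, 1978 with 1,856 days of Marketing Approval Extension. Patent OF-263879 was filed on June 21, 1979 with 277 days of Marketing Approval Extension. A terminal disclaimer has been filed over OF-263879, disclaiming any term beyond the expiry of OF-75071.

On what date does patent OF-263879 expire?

Natural term of OF-263879:
  Base: filing + 22 years → 21 June 2001.
  Marketing Approval Extension: 277 days (within the 973-day cap) → +277 days → 25 March 2002.
Expiry of referenced patent OF-75071:
  Base: filing + 22 years → 11 March 2000.
  Marketing Approval Extension: 1856 days claimed exceeds the 973-day cap, so +973 days → 9 November 2002.
Terminal disclaimer: OF-263879 expires on the earlier of 25 March 2002 and 9 November 2002.

March 25, 2002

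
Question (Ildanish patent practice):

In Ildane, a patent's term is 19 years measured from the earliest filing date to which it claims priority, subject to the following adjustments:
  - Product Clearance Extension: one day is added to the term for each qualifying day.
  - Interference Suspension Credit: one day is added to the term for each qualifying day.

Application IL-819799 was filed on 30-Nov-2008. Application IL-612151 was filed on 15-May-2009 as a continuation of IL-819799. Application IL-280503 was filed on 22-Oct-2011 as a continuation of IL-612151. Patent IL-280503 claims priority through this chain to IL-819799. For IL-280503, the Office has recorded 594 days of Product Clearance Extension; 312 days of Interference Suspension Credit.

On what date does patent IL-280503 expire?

Earliest priority filing: 30 November 2008.
Base term: 30 November 2008 + 19 years → 30 November 2027.
Product Clearance Extension: +594 days → 16 July 2029.
Interference Suspension Credit: +312 days → 24 May 2030.

May 24, 2030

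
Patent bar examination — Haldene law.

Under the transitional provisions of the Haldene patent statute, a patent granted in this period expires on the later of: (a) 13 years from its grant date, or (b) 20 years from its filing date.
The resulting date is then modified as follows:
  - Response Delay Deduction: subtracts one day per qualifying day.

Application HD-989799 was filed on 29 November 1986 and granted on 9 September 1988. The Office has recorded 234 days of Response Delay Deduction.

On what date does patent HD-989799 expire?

2006-04-09

(a) grant + 13 years → 9 September 2001.
(b) filing + 20 years → 29 November 2006.
Later of the two: 29 November 2006.
Response Delay Deduction: −234 days → 9 April 2006.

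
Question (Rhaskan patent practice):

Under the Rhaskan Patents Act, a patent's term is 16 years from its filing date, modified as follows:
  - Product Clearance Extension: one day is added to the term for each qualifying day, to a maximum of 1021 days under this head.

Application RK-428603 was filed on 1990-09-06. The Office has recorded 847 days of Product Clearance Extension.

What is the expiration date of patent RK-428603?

Base term: filing date + 16 years → 6 September 2006.
Product Clearance Extension: 847 days (within the 1021-day cap) → +847 days → 31 December 2008.

2008-12-31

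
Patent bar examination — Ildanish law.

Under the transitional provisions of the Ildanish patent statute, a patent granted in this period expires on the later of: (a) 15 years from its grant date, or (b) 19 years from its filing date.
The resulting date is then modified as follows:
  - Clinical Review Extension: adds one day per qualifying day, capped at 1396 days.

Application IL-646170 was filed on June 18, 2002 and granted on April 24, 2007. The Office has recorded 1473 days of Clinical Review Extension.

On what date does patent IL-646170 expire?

(a) grant + 15 years → 24 April 2022.
(b) filing + 19 years → 18 June 2021.
Later of the two: 24 April 2022.
Clinical Review Extension: 1473 days claimed exceeds the 1396-day cap, so +1396 days → 18 February 2026.

2026-02-18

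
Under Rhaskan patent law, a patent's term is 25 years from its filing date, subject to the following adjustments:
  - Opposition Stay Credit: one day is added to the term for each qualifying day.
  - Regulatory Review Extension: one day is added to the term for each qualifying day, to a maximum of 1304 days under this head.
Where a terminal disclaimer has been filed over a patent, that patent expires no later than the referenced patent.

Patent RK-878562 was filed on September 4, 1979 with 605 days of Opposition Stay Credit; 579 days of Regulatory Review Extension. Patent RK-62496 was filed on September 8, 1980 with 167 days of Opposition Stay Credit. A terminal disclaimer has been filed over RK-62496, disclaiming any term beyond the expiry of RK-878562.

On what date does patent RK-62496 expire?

2006-02-22

Natural term of RK-62496:
  Base: filing + 25 years → 8 September 2005.
  Opposition Stay Credit: +167 days → 22 February 2006.
Expiry of referenced patent RK-878562:
  Base: filing + 25 years → 4 September 2004.
  Opposition Stay Credit: +605 days → 2 May 2006.
  Regulatory Review Extension: 579 days (within the 1304-day cap) → +579 days → 2 December 2007.
Terminal disclaimer: RK-62496 expires on the earlier of 22 February 2006 and 2 December 2007.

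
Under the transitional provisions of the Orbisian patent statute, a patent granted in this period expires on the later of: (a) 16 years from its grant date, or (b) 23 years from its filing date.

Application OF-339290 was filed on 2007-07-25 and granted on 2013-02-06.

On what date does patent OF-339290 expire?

July 25, 2030

(a) grant + 16 years → 6 February 2029.
(b) filing + 23 years → 25 July 2030.
Later of the two: 25 July 2030.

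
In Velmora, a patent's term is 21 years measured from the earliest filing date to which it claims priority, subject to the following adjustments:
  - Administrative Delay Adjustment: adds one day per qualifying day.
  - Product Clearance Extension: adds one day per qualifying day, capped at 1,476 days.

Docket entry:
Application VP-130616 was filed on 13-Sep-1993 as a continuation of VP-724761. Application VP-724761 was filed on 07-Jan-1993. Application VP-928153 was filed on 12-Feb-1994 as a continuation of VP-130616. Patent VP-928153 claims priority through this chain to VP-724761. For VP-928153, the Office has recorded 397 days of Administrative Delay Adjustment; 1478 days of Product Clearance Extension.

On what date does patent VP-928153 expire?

Earliest priority filing: 7 January 1993.
Base term: 7 January 1993 + 21 years → 7 January 2014.
Administrative Delay Adjustment: +397 days → 8 February 2015.
Product Clearance Extension: 1478 days claimed exceeds the 1476-day cap, so +1476 days → 23 February 2019.

2019-02-23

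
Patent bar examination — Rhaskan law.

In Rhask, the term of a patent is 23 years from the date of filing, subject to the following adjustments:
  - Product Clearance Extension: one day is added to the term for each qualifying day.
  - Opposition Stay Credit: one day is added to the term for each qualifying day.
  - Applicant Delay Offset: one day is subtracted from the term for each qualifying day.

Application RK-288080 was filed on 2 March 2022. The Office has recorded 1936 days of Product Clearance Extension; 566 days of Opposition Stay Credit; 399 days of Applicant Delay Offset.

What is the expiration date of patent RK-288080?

2050-12-04

Base term: filing date + 23 years → 2 March 2045.
Product Clearance Extension: +1936 days → 20 June 2050.
Opposition Stay Credit: +566 days → 7 January 2052.
Applicant Delay Offset: −399 days → 4 December 2050.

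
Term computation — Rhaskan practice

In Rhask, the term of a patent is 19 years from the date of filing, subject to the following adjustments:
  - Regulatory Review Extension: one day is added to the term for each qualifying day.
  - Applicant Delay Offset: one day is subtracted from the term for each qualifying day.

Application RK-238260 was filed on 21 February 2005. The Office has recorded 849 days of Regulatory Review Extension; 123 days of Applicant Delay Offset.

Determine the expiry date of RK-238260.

Base term: filing date + 19 years → 21 February 2024.
Regulatory Review Extension: +849 days → 19 June 2026.
Applicant Delay Offset: −123 days → 16 February 2026.

2026-02-16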